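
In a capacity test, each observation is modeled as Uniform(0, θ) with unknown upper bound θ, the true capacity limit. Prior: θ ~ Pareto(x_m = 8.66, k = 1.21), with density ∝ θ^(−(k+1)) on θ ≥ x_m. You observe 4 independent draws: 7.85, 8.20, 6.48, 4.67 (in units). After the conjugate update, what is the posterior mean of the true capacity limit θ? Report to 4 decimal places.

A Pareto(scale x_m, shape k) prior on the upper bound θ of Uniform(0, θ) is conjugate: posterior is Pareto(max(x_m, max xᵢ), k + n).
Sample maximum = 8.20; prior scale x_m = 8.66 → posterior scale = max = 8.66.
Posterior shape = 1.21 + 4 = 5.21.
E[θ|data] = k·x_m/(k−1) = 5.21·8.66/4.21 = 10.7170.

10.7170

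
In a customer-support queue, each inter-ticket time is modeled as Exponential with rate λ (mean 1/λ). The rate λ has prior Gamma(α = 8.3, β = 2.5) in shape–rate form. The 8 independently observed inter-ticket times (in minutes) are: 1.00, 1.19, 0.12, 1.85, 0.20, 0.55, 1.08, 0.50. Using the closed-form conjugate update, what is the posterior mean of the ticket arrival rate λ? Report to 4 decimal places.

1.8131

With a Gamma(shape α, rate β) prior on the exponential rate λ, the posterior after n observations with total T = Σxᵢ is Gamma(α+n, β+T).
Sum of observations T = 6.49 minutes; n = 8.
Posterior: Gamma(8.3+8, 2.5+6.49) = Gamma(16.3, 8.99).
Posterior mean of λ = α/β = 16.3/8.99 = 1.8131.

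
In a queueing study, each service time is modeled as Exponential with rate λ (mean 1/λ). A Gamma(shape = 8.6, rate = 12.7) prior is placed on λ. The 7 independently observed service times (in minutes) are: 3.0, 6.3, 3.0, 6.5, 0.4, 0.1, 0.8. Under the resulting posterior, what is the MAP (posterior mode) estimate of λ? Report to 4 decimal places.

With a Gamma(shape α, rate β) prior on the exponential rate λ, the posterior after n observations with total T = Σxᵢ is Gamma(α+n, β+T).
Sum of observations T = 20.1 minutes; n = 7.
Posterior: Gamma(8.6+7, 12.7+20.1) = Gamma(15.6, 32.8).
Mode = (α−1)/β = 0.4451.

0.4451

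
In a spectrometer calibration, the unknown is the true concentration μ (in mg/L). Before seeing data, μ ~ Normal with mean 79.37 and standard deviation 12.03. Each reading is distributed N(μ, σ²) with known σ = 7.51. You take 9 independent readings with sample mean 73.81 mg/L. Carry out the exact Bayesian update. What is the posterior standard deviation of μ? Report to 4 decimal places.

2.4508

For Normal data with known variance σ², a Normal(μ₀, σ₀²) prior on μ is conjugate. Posterior precision = 1/σ₀² + n/σ²; posterior mean is the precision-weighted average of μ₀ and x̄.
σ₀² = 12.03² = 144.7209, σ² = 7.51² = 56.4001; σ² + n·σ₀² = 56.4001 + 9·144.7209 = 1358.8882.
Posterior precision = 1/σ₀² + n/σ² = 1/144.7209 + 9/56.4001 = (σ² + n·σ₀²)/(σ₀²σ²) = 1358.8882/(144.7209·56.4001); posterior variance σₙ² = σ₀²σ²/(σ² + n·σ₀²) = 144.7209·56.4001/1358.8882 = 6.006582.
Posterior SD = √σₙ² = √(144.7209·56.4001/1358.8882) = 2.4508.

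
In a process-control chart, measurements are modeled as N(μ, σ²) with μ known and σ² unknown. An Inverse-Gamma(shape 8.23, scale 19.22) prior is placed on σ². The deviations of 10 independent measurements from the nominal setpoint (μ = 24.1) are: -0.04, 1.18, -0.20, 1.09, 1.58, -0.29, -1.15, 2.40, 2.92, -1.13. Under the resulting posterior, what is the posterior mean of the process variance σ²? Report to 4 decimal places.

2.4746

With known mean μ and an Inverse-Gamma(α, β) prior on σ², the Normal likelihood is conjugate: posterior is Inv-Gamma(α + n/2, β + Σ(xᵢ−μ)²/2).
Σ(xᵢ−μ)² = (-0.04)² + (1.18)² + (-0.20)² + (1.09)² + (1.58)² + (-0.29)² + (-1.15)² + (2.40)² + (2.92)² + (-1.13)² = 22.0884.
Posterior: Inv-Gamma(8.23 + 10/2, 19.22 + 22.0884/2) = Inv-Gamma(13.23, 30.26420).
E[σ²|data] = β/(α−1) = 30.26420/12.23 = 2.4746.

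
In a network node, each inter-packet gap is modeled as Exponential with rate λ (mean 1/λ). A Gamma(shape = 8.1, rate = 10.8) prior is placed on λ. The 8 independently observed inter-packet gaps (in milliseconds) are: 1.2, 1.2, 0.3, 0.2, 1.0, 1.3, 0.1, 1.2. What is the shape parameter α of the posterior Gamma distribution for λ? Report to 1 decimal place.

16.1

With a Gamma(shape α, rate β) prior on the exponential rate λ, the posterior after n observations with total T = Σxᵢ is Gamma(α+n, β+T).
Sum of observations T = 6.5 milliseconds; n = 8.
Posterior: Gamma(8.1+8, 10.8+6.5) = Gamma(16.1, 17.3).
Posterior α = 16.1.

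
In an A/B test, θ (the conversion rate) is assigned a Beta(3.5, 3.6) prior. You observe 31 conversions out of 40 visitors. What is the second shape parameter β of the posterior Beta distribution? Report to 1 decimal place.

12.6

The Beta prior is conjugate to a Binomial/Bernoulli likelihood; the update adds successes to α and failures to β.
Posterior: Beta(α+k, β+n−k) = Beta(3.5+31, 3.6+9) = Beta(34.5, 12.6).
Posterior β = 12.6.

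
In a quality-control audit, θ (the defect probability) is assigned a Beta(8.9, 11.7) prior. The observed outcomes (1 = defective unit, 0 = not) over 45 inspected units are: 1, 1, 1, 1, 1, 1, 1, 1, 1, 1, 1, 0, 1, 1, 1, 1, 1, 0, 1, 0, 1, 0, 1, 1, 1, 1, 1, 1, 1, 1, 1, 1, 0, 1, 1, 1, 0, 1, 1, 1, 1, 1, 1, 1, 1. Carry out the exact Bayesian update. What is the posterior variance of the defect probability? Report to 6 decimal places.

The Beta prior is conjugate to a Binomial/Bernoulli likelihood; the update adds successes to α and failures to β.
Posterior: Beta(α+k, β+n−k) = Beta(8.9+39, 11.7+6) = Beta(47.9, 17.7).
Var = αβ/((α+β)²(α+β+1)) = 47.9·17.7/(65.6²·66.6) = 0.002958.

0.002958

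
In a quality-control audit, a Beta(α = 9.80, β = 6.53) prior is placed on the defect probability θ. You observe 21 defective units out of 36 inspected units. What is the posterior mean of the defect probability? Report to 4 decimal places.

0.5886

The Beta prior is conjugate to a Binomial/Bernoulli likelihood; the update adds successes to α and failures to β.
Posterior: Beta(α+k, β+n−k) = Beta(9.80+21, 6.53+15) = Beta(30.80, 21.53).
Posterior mean = α/(α+β) = 30.80/52.33 = 0.5886.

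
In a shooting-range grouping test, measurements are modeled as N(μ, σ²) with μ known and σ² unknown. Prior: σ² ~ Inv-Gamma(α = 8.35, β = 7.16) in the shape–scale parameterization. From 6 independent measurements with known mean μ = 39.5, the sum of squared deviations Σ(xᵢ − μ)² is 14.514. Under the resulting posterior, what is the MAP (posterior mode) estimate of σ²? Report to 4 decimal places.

With known mean μ and an Inverse-Gamma(α, β) prior on σ², the Normal likelihood is conjugate: posterior is Inv-Gamma(α + n/2, β + Σ(xᵢ−μ)²/2).
Posterior: Inv-Gamma(8.35 + 6/2, 7.16 + 14.514/2) = Inv-Gamma(11.35, 14.4170).
Mode = β/(α+1) = 14.4170/12.35 = 1.1674.

1.1674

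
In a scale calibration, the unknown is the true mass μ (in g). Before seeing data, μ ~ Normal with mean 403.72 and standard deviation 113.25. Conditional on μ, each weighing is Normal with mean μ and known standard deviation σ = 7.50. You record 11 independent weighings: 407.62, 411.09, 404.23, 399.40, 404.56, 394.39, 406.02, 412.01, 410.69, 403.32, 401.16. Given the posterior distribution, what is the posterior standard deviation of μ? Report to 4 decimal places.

2.2609

For Normal data with known variance σ², a Normal(μ₀, σ₀²) prior on μ is conjugate. Posterior precision = 1/σ₀² + n/σ²; posterior mean is the precision-weighted average of μ₀ and x̄.
σ₀² = 113.25² = 12825.5625, σ² = 7.50² = 56.25; σ² + n·σ₀² = 56.25 + 11·12825.5625 = 141137.4375.
Posterior precision = 1/σ₀² + n/σ² = 1/12825.5625 + 11/56.25 = (σ² + n·σ₀²)/(σ₀²σ²) = 141137.4375/(12825.5625·56.25); posterior variance σₙ² = σ₀²σ²/(σ² + n·σ₀²) = 12825.5625·56.25/141137.4375 = 5.111598.
Posterior SD = √σₙ² = √(12825.5625·56.25/141137.4375) = 2.2609.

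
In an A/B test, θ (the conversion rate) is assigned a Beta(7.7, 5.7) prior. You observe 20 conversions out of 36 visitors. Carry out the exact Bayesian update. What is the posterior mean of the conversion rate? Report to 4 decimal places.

The Beta prior is conjugate to a Binomial/Bernoulli likelihood; the update adds successes to α and failures to β.
Posterior: Beta(α+k, β+n−k) = Beta(7.7+20, 5.7+16) = Beta(27.7, 21.7).
Posterior mean = α/(α+β) = 27.7/49.4 = 0.5607.

0.5607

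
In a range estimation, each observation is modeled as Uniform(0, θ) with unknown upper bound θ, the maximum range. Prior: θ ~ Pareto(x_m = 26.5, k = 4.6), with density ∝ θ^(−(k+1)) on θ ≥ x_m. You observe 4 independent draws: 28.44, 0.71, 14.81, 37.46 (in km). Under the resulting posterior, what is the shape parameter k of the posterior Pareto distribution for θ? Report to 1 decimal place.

A Pareto(scale x_m, shape k) prior on the upper bound θ of Uniform(0, θ) is conjugate: posterior is Pareto(max(x_m, max xᵢ), k + n).
Sample maximum = 37.46; prior scale x_m = 26.5 → posterior scale = max = 37.46.
Posterior shape = 4.6 + 4 = 8.6.
Posterior shape k = 8.6.

8.6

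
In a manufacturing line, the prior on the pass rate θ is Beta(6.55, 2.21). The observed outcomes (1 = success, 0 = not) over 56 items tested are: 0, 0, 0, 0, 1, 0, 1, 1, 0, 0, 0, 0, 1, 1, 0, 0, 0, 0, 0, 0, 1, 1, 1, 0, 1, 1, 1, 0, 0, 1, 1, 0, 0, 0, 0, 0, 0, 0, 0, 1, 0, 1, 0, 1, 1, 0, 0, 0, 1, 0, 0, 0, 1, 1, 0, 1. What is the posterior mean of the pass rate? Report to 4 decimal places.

0.4254

The Beta prior is conjugate to a Binomial/Bernoulli likelihood; the update adds successes to α and failures to β.
Posterior: Beta(α+k, β+n−k) = Beta(6.55+21, 2.21+35) = Beta(27.55, 37.21).
Posterior mean = α/(α+β) = 27.55/64.76 = 0.4254.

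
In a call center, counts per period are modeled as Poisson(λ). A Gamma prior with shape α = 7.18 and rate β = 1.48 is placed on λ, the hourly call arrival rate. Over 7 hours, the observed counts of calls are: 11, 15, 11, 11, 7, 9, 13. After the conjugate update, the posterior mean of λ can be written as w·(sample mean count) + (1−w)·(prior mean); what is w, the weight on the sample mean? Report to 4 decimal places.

With a Gamma(shape α, rate β) prior, the Poisson likelihood is conjugate: the posterior is Gamma(α + ΣXᵢ, β + n).
Posterior mean = (α₀+S)/(β₀+n) = [n/(β₀+n)]·(S/n) + [β₀/(β₀+n)]·(α₀/β₀), so only n and β₀ enter the weight.
Weight on data w = n/(β₀+n) = 7/(1.48+7) = 7/8.48 = 0.8255.

0.8255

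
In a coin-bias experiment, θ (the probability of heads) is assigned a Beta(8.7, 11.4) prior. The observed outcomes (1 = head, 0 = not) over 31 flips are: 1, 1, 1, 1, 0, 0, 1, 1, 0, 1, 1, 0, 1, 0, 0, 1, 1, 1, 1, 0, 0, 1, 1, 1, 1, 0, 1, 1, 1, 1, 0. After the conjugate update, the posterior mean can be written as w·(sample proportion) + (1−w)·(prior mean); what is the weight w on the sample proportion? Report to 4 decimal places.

The Beta prior is conjugate to a Binomial/Bernoulli likelihood; the update adds successes to α and failures to β.
Posterior mean = (α₀+k)/(α₀+β₀+n) = [n/(α₀+β₀+n)]·(k/n) + [(α₀+β₀)/(α₀+β₀+n)]·α₀/(α₀+β₀), so only n and the prior enter the weight.
The weight on the data is w = n/(α₀+β₀+n) = 31/(8.7+11.4+31) = 31/51.1 = 0.6067.

0.6067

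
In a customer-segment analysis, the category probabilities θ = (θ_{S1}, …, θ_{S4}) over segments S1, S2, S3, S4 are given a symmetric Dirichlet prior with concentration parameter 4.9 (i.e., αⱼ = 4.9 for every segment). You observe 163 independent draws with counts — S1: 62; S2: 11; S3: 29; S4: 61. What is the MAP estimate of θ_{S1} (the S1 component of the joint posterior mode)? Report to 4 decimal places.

0.3690

The Dirichlet prior is conjugate to the Multinomial likelihood: each posterior αⱼ = prior αⱼ + observed count nⱼ.
Posterior concentration: (66.9, 15.9, 33.9, 65.9), total = 182.6.
Joint mode component: (α_{S1}−1)/(Σα−K) = 65.9/178.6 = 0.3690.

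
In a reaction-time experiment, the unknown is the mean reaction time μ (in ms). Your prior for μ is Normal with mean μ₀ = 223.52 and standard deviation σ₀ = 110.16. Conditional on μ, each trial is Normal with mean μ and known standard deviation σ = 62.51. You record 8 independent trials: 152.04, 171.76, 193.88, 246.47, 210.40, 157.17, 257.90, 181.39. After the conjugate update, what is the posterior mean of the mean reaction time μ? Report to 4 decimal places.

For Normal data with known variance σ², a Normal(μ₀, σ₀²) prior on μ is conjugate. Posterior precision = 1/σ₀² + n/σ²; posterior mean is the precision-weighted average of μ₀ and x̄.
Σxᵢ = 152.04 + 171.76 + 193.88 + 246.47 + 210.40 + 157.17 + 257.90 + 181.39 = 1571.01, so n·x̄ = 1571.01.
σ₀² = 110.16² = 12135.2256, σ² = 62.51² = 3907.5001; σ² + n·σ₀² = 3907.5001 + 8·12135.2256 = 100989.3049.
Posterior mean = (μ₀/σ₀² + n·x̄/σ²)/(1/σ₀² + n/σ²) = (σ²·μ₀ + σ₀²·n·x̄)/(σ² + n·σ₀²) = (3907.5001·223.52 + 12135.2256·1571.01)/100989.3049 = 19937965.192208/100989.3049 = 197.4265.

197.4265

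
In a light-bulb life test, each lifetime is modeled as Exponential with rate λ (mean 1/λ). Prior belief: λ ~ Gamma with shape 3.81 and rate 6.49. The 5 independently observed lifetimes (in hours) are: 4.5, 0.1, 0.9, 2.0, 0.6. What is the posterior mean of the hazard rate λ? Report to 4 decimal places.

With a Gamma(shape α, rate β) prior on the exponential rate λ, the posterior after n observations with total T = Σxᵢ is Gamma(α+n, β+T).
Sum of observations T = 8.1 hours; n = 5.
Posterior: Gamma(3.81+5, 6.49+8.1) = Gamma(8.81, 14.59).
Posterior mean of λ = α/β = 8.81/14.59 = 0.6038.

0.6038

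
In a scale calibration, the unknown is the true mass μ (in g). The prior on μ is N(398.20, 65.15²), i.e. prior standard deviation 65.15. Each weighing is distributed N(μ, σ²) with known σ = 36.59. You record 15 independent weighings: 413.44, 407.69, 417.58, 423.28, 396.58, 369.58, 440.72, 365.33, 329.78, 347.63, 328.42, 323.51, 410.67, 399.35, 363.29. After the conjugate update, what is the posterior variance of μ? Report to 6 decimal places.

87.416974

For Normal data with known variance σ², a Normal(μ₀, σ₀²) prior on μ is conjugate. Posterior precision = 1/σ₀² + n/σ²; posterior mean is the precision-weighted average of μ₀ and x̄.
σ₀² = 65.15² = 4244.5225, σ² = 36.59² = 1338.8281; σ² + n·σ₀² = 1338.8281 + 15·4244.5225 = 65006.6656.
Posterior precision = 1/σ₀² + n/σ² = 1/4244.5225 + 15/1338.8281 = (σ² + n·σ₀²)/(σ₀²σ²) = 65006.6656/(4244.5225·1338.8281); posterior variance σₙ² = σ₀²σ²/(σ² + n·σ₀²) = 4244.5225·1338.8281/65006.6656 = 87.416974.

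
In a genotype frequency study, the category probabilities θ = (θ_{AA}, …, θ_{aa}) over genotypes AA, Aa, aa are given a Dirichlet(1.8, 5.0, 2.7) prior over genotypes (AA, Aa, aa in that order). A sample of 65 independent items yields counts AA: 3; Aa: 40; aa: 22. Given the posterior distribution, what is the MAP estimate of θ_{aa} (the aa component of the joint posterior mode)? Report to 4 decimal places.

The Dirichlet prior is conjugate to the Multinomial likelihood: each posterior αⱼ = prior αⱼ + observed count nⱼ.
Posterior concentration: (4.8, 45.0, 24.7), total = 74.5.
Joint mode component: (α_{aa}−1)/(Σα−K) = 23.7/71.5 = 0.3315.

0.3315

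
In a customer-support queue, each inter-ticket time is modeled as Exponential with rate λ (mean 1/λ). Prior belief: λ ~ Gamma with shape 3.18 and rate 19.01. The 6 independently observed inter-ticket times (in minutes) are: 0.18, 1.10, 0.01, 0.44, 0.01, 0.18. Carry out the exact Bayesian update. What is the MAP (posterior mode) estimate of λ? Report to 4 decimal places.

0.3908

With a Gamma(shape α, rate β) prior on the exponential rate λ, the posterior after n observations with total T = Σxᵢ is Gamma(α+n, β+T).
Sum of observations T = 1.92 minutes; n = 6.
Posterior: Gamma(3.18+6, 19.01+1.92) = Gamma(9.18, 20.93).
Mode = (α−1)/β = 0.3908.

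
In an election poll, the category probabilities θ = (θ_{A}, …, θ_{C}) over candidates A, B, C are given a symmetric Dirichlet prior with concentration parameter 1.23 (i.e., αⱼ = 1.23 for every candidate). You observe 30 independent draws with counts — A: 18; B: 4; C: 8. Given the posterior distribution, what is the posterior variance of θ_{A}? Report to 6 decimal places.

The Dirichlet prior is conjugate to the Multinomial likelihood: each posterior αⱼ = prior αⱼ + observed count nⱼ.
Posterior concentration: (19.23, 5.23, 9.23), total = 33.69.
Var[θ_j] = α_j(Σα−α_j)/((Σα)²(Σα+1)) = 19.23·14.46/(33.69²·34.69) = 0.007062.

0.007062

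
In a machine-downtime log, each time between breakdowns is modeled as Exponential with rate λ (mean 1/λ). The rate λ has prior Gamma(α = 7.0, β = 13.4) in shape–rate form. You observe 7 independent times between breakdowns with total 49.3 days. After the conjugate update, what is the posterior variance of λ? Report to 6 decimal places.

With a Gamma(shape α, rate β) prior on the exponential rate λ, the posterior after n observations with total T = Σxᵢ is Gamma(α+n, β+T).
Posterior: Gamma(7.0+7, 13.4+49.3) = Gamma(14.0, 62.7).
Var = α/β² = 0.003561.

0.003561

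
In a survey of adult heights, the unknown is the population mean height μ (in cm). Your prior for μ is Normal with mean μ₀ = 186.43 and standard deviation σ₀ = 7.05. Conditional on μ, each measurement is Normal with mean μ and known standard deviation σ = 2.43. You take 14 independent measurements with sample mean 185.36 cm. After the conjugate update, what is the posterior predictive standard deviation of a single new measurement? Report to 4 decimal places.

2.5146

For Normal data with known variance σ², a Normal(μ₀, σ₀²) prior on μ is conjugate. Posterior precision = 1/σ₀² + n/σ²; posterior mean is the precision-weighted average of μ₀ and x̄.
σ₀² = 7.05² = 49.7025, σ² = 2.43² = 5.9049; σ² + n·σ₀² = 5.9049 + 14·49.7025 = 701.7399.
Posterior precision = 1/σ₀² + n/σ² = 1/49.7025 + 14/5.9049 = (σ² + n·σ₀²)/(σ₀²σ²) = 701.7399/(49.7025·5.9049); posterior variance σₙ² = σ₀²σ²/(σ² + n·σ₀²) = 49.7025·5.9049/701.7399 = 0.418229.
Predictive variance for one new observation = σₙ² + σ² = 49.7025·5.9049/701.7399 + 5.9049 = σ²·(σ₀² + 701.7399)/701.7399 = 5.9049·751.4424/701.7399 = 6.323129; SD = √(5.9049·751.4424/701.7399) = 2.5146.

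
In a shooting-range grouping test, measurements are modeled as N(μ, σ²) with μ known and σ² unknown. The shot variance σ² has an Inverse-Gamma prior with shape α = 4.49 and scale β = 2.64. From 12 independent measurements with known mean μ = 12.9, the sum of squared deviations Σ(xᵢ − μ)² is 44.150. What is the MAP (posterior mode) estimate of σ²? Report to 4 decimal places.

2.1510

With known mean μ and an Inverse-Gamma(α, β) prior on σ², the Normal likelihood is conjugate: posterior is Inv-Gamma(α + n/2, β + Σ(xᵢ−μ)²/2).
Posterior: Inv-Gamma(4.49 + 12/2, 2.64 + 44.150/2) = Inv-Gamma(10.49, 24.7150).
Mode = β/(α+1) = 24.7150/11.49 = 2.1510.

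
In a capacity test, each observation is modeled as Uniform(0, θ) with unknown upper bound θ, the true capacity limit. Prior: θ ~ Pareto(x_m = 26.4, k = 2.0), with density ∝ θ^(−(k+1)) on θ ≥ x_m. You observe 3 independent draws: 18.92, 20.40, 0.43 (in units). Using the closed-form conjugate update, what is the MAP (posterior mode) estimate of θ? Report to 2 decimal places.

A Pareto(scale x_m, shape k) prior on the upper bound θ of Uniform(0, θ) is conjugate: posterior is Pareto(max(x_m, max xᵢ), k + n).
Sample maximum = 20.40; prior scale x_m = 26.4 → posterior scale = max = 26.40.
Posterior shape = 2.0 + 3 = 5.0.
The Pareto density is decreasing on [x_m, ∞), so the mode is x_m = 26.40.

26.40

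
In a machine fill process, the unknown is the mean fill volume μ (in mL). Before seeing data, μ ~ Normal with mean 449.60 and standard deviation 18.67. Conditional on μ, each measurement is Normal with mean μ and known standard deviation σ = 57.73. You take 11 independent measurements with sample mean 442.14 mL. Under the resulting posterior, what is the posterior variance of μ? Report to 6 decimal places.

For Normal data with known variance σ², a Normal(μ₀, σ₀²) prior on μ is conjugate. Posterior precision = 1/σ₀² + n/σ²; posterior mean is the precision-weighted average of μ₀ and x̄.
σ₀² = 18.67² = 348.5689, σ² = 57.73² = 3332.7529; σ² + n·σ₀² = 3332.7529 + 11·348.5689 = 7167.0108.
Posterior precision = 1/σ₀² + n/σ² = 1/348.5689 + 11/3332.7529 = (σ² + n·σ₀²)/(σ₀²σ²) = 7167.0108/(348.5689·3332.7529); posterior variance σₙ² = σ₀²σ²/(σ² + n·σ₀²) = 348.5689·3332.7529/7167.0108 = 162.089056.

162.089056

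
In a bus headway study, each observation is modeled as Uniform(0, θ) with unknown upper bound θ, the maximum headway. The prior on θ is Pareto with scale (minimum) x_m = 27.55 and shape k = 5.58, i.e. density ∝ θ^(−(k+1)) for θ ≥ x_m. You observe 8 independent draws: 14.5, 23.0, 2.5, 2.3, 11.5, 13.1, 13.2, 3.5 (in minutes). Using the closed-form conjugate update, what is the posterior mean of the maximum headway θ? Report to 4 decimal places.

A Pareto(scale x_m, shape k) prior on the upper bound θ of Uniform(0, θ) is conjugate: posterior is Pareto(max(x_m, max xᵢ), k + n).
Sample maximum = 23.0; prior scale x_m = 27.55 → posterior scale = max = 27.55.
Posterior shape = 5.58 + 8 = 13.58.
E[θ|data] = k·x_m/(k−1) = 13.58·27.55/12.58 = 29.7400.

29.7400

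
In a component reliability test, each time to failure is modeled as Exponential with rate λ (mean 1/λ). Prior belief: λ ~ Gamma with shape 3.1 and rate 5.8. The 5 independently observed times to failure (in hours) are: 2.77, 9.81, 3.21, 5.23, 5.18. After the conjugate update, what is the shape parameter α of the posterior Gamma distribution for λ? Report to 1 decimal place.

With a Gamma(shape α, rate β) prior on the exponential rate λ, the posterior after n observations with total T = Σxᵢ is Gamma(α+n, β+T).
Sum of observations T = 26.20 hours; n = 5.
Posterior: Gamma(3.1+5, 5.8+26.20) = Gamma(8.1, 32.00).
Posterior α = 8.1.

8.1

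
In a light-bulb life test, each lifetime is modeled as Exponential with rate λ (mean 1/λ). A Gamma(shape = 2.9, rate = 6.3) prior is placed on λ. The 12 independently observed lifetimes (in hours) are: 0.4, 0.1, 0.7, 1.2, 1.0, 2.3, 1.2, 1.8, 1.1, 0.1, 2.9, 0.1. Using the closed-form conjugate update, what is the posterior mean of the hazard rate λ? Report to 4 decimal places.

0.7760

With a Gamma(shape α, rate β) prior on the exponential rate λ, the posterior after n observations with total T = Σxᵢ is Gamma(α+n, β+T).
Sum of observations T = 12.9 hours; n = 12.
Posterior: Gamma(2.9+12, 6.3+12.9) = Gamma(14.9, 19.2).
Posterior mean of λ = α/β = 14.9/19.2 = 0.7760.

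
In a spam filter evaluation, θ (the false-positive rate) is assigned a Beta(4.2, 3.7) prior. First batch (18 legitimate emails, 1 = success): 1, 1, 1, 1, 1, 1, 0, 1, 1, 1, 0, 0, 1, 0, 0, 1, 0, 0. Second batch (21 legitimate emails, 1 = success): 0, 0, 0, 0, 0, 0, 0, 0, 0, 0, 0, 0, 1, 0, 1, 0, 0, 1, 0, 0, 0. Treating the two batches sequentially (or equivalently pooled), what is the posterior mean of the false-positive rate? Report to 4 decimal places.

0.3881

The Beta prior is conjugate to a Binomial/Bernoulli likelihood; the update adds successes to α and failures to β.
After batch 1: Beta(4.2+11, 3.7+7) = Beta(15.2, 10.7).
After batch 2: Beta(15.2+3, 10.7+18) = Beta(18.2, 28.7).
Posterior mean = α/(α+β) = 18.2/46.9 = 0.3881.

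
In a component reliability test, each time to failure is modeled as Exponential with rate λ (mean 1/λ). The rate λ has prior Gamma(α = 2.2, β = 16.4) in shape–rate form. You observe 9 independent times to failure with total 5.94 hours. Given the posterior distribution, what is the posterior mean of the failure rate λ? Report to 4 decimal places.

With a Gamma(shape α, rate β) prior on the exponential rate λ, the posterior after n observations with total T = Σxᵢ is Gamma(α+n, β+T).
Posterior: Gamma(2.2+9, 16.4+5.94) = Gamma(11.2, 22.34).
Posterior mean of λ = α/β = 11.2/22.34 = 0.5013.

0.5013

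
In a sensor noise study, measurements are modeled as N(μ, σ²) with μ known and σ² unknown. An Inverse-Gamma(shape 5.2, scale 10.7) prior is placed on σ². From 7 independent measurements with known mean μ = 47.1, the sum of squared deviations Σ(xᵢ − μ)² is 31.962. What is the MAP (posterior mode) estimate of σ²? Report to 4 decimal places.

With known mean μ and an Inverse-Gamma(α, β) prior on σ², the Normal likelihood is conjugate: posterior is Inv-Gamma(α + n/2, β + Σ(xᵢ−μ)²/2).
Posterior: Inv-Gamma(5.2 + 7/2, 10.7 + 31.962/2) = Inv-Gamma(8.70, 26.6810).
Mode = β/(α+1) = 26.6810/9.70 = 2.7506.

2.7506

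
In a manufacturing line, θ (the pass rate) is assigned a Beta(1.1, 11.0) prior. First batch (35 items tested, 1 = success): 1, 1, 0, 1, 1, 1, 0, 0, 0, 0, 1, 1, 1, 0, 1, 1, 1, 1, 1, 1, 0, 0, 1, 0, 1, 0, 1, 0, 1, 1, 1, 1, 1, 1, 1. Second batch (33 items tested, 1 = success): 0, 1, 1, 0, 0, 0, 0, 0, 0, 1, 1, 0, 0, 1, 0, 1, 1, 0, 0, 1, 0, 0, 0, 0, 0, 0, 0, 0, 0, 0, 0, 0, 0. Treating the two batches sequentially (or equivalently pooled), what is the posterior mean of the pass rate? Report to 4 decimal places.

The Beta prior is conjugate to a Binomial/Bernoulli likelihood; the update adds successes to α and failures to β.
After batch 1: Beta(1.1+24, 11.0+11) = Beta(25.1, 22.0).
After batch 2: Beta(25.1+8, 22.0+25) = Beta(33.1, 47.0).
Posterior mean = α/(α+β) = 33.1/80.1 = 0.4132.

0.4132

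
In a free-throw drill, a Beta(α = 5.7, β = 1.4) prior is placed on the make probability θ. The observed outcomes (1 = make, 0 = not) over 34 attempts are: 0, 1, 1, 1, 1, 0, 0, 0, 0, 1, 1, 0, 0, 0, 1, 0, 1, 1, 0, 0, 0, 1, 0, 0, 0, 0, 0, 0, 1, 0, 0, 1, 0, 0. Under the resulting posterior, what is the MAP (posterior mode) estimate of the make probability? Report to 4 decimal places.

The Beta prior is conjugate to a Binomial/Bernoulli likelihood; the update adds successes to α and failures to β.
Posterior: Beta(α+k, β+n−k) = Beta(5.7+12, 1.4+22) = Beta(17.7, 23.4).
Mode of Beta(a,b) for a,b>1 is (a−1)/(a+b−2) = 16.7/39.1 = 0.4271.

0.4271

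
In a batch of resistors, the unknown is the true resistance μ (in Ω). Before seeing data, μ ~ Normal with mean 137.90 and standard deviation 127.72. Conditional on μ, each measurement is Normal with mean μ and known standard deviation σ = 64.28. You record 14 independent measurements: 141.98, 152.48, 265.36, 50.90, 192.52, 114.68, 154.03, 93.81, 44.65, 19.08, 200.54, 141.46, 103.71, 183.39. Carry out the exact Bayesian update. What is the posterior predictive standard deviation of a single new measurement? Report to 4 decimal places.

66.4967

For Normal data with known variance σ², a Normal(μ₀, σ₀²) prior on μ is conjugate. Posterior precision = 1/σ₀² + n/σ²; posterior mean is the precision-weighted average of μ₀ and x̄.
σ₀² = 127.72² = 16312.3984, σ² = 64.28² = 4131.9184; σ² + n·σ₀² = 4131.9184 + 14·16312.3984 = 232505.496.
Posterior precision = 1/σ₀² + n/σ² = 1/16312.3984 + 14/4131.9184 = (σ² + n·σ₀²)/(σ₀²σ²) = 232505.496/(16312.3984·4131.9184); posterior variance σₙ² = σ₀²σ²/(σ² + n·σ₀²) = 16312.3984·4131.9184/232505.496 = 289.892068.
Predictive variance for one new observation = σₙ² + σ² = 16312.3984·4131.9184/232505.496 + 4131.9184 = σ²·(σ₀² + 232505.496)/232505.496 = 4131.9184·248817.8944/232505.496 = 4421.810468; SD = √(4131.9184·248817.8944/232505.496) = 66.4967.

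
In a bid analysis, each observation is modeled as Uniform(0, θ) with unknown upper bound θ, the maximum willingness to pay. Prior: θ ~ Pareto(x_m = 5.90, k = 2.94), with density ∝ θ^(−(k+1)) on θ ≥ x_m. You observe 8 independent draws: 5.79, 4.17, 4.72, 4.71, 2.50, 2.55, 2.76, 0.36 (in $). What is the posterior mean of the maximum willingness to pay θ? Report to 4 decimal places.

6.4936

A Pareto(scale x_m, shape k) prior on the upper bound θ of Uniform(0, θ) is conjugate: posterior is Pareto(max(x_m, max xᵢ), k + n).
Sample maximum = 5.79; prior scale x_m = 5.90 → posterior scale = max = 5.90.
Posterior shape = 2.94 + 8 = 10.94.
E[θ|data] = k·x_m/(k−1) = 10.94·5.90/9.94 = 6.4936.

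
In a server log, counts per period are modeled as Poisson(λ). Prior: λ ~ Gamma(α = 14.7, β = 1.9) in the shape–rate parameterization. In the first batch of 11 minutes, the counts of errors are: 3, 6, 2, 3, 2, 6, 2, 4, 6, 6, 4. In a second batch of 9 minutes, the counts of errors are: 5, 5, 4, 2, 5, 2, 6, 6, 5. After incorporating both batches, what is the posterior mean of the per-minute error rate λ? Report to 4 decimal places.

4.5068

With a Gamma(shape α, rate β) prior, the Poisson likelihood is conjugate: the posterior is Gamma(α + ΣXᵢ, β + n).
Batch 1: sum of counts S = 44 over n = 11 minutes.
After batch 1: Gamma(α+S, β+n) = Gamma(14.7+44, 1.9+11) = Gamma(58.7, 12.9).
Batch 2: sum of counts S = 40 over n = 9 minutes.
After batch 2: Gamma(α+S, β+n) = Gamma(58.7+40, 12.9+9) = Gamma(98.7, 21.9).
Posterior mean = α/β = 98.7/21.9 = 4.5068.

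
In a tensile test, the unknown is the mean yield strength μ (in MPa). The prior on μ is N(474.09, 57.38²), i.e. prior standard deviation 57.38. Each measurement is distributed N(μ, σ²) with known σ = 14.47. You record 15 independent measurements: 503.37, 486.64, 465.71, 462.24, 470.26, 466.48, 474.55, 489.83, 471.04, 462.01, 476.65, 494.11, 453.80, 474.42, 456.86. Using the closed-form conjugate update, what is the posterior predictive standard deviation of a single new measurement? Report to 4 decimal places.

For Normal data with known variance σ², a Normal(μ₀, σ₀²) prior on μ is conjugate. Posterior precision = 1/σ₀² + n/σ²; posterior mean is the precision-weighted average of μ₀ and x̄.
σ₀² = 57.38² = 3292.4644, σ² = 14.47² = 209.3809; σ² + n·σ₀² = 209.3809 + 15·3292.4644 = 49596.3469.
Posterior precision = 1/σ₀² + n/σ² = 1/3292.4644 + 15/209.3809 = (σ² + n·σ₀²)/(σ₀²σ²) = 49596.3469/(3292.4644·209.3809); posterior variance σₙ² = σ₀²σ²/(σ² + n·σ₀²) = 3292.4644·209.3809/49596.3469 = 13.899797.
Predictive variance for one new observation = σₙ² + σ² = 3292.4644·209.3809/49596.3469 + 209.3809 = σ²·(σ₀² + 49596.3469)/49596.3469 = 209.3809·52888.8113/49596.3469 = 223.280697; SD = √(209.3809·52888.8113/49596.3469) = 14.9426.

14.9426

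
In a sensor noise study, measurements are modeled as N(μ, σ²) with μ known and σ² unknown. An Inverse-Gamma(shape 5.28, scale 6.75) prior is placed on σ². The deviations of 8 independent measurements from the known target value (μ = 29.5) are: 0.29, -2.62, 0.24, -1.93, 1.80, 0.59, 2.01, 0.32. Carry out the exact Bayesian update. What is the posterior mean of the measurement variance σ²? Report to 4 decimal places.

With known mean μ and an Inverse-Gamma(α, β) prior on σ², the Normal likelihood is conjugate: posterior is Inv-Gamma(α + n/2, β + Σ(xᵢ−μ)²/2).
Σ(xᵢ−μ)² = (0.29)² + (-2.62)² + (0.24)² + (-1.93)² + (1.80)² + (0.59)² + (2.01)² + (0.32)² = 18.4616.
Posterior: Inv-Gamma(5.28 + 8/2, 6.75 + 18.4616/2) = Inv-Gamma(9.28, 15.98080).
E[σ²|data] = β/(α−1) = 15.98080/8.28 = 1.9300.

1.9300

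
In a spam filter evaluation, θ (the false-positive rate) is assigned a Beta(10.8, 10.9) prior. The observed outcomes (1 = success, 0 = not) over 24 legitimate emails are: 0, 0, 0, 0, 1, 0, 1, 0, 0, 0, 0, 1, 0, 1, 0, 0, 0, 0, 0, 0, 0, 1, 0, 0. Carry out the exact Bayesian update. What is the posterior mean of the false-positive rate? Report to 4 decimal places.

0.3457

The Beta prior is conjugate to a Binomial/Bernoulli likelihood; the update adds successes to α and failures to β.
Posterior: Beta(α+k, β+n−k) = Beta(10.8+5, 10.9+19) = Beta(15.8, 29.9).
Posterior mean = α/(α+β) = 15.8/45.7 = 0.3457.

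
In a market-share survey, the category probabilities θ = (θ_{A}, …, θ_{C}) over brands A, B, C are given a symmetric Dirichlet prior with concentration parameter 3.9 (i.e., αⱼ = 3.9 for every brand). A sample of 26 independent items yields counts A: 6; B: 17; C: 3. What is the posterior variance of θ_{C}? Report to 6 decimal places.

0.003864

The Dirichlet prior is conjugate to the Multinomial likelihood: each posterior αⱼ = prior αⱼ + observed count nⱼ.
Posterior concentration: (9.9, 20.9, 6.9), total = 37.7.
Var[θ_j] = α_j(Σα−α_j)/((Σα)²(Σα+1)) = 6.9·30.8/(37.7²·38.7) = 0.003864.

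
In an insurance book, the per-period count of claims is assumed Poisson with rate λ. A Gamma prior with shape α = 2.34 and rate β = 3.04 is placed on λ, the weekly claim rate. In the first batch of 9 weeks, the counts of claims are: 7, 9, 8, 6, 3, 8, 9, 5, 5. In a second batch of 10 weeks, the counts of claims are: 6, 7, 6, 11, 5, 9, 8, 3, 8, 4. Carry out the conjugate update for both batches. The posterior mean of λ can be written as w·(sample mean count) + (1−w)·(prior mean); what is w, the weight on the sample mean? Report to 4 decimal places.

With a Gamma(shape α, rate β) prior, the Poisson likelihood is conjugate: the posterior is Gamma(α + ΣXᵢ, β + n).
Total number of weeks: n = 9 + 10 = 19.
Posterior mean = (α₀+S)/(β₀+n) = [n/(β₀+n)]·(S/n) + [β₀/(β₀+n)]·(α₀/β₀), so only n and β₀ enter the weight.
Weight on data w = n/(β₀+n) = 19/(3.04+19) = 19/22.04 = 0.8621.

0.8621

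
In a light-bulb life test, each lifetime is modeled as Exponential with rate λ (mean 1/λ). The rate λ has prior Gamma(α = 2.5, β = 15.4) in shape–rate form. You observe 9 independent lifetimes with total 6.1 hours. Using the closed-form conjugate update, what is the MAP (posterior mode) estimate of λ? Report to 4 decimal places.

0.4884

With a Gamma(shape α, rate β) prior on the exponential rate λ, the posterior after n observations with total T = Σxᵢ is Gamma(α+n, β+T).
Posterior: Gamma(2.5+9, 15.4+6.1) = Gamma(11.5, 21.5).
Mode = (α−1)/β = 0.4884.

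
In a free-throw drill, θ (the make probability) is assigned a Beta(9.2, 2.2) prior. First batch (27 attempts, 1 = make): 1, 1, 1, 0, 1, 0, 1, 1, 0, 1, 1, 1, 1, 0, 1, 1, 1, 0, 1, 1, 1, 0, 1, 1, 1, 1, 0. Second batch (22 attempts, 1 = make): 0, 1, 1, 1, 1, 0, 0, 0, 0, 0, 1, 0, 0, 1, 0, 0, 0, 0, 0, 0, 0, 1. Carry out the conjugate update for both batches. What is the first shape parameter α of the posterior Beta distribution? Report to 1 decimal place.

The Beta prior is conjugate to a Binomial/Bernoulli likelihood; the update adds successes to α and failures to β.
After batch 1: Beta(9.2+20, 2.2+7) = Beta(29.2, 9.2).
After batch 2: Beta(29.2+7, 9.2+15) = Beta(36.2, 24.2).
Posterior α = 36.2.

36.2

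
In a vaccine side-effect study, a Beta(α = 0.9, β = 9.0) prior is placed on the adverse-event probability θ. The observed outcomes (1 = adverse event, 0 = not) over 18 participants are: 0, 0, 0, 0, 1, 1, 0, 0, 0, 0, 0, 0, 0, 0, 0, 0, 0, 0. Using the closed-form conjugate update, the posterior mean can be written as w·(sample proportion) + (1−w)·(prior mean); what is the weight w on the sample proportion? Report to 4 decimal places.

The Beta prior is conjugate to a Binomial/Bernoulli likelihood; the update adds successes to α and failures to β.
Posterior mean = (α₀+k)/(α₀+β₀+n) = [n/(α₀+β₀+n)]·(k/n) + [(α₀+β₀)/(α₀+β₀+n)]·α₀/(α₀+β₀), so only n and the prior enter the weight.
The weight on the data is w = n/(α₀+β₀+n) = 18/(0.9+9.0+18) = 18/27.9 = 0.6452.

0.6452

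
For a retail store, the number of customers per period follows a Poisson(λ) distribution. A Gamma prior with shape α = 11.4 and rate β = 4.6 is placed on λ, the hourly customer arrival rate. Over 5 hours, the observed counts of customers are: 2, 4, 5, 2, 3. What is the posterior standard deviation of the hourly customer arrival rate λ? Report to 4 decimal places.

0.5453

With a Gamma(shape α, rate β) prior, the Poisson likelihood is conjugate: the posterior is Gamma(α + ΣXᵢ, β + n).
Sum of counts S = 16 over n = 5 hours.
Posterior: Gamma(α+S, β+n) = Gamma(11.4+16, 4.6+5) = Gamma(27.4, 9.6).
SD = √α/β = √27.4/9.6 = 0.5453.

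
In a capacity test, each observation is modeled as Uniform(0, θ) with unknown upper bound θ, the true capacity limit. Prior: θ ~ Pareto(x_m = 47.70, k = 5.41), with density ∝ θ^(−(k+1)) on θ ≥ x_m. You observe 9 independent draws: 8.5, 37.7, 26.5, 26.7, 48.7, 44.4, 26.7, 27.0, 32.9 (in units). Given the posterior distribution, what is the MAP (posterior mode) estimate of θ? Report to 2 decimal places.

48.70

A Pareto(scale x_m, shape k) prior on the upper bound θ of Uniform(0, θ) is conjugate: posterior is Pareto(max(x_m, max xᵢ), k + n).
Sample maximum = 48.7; prior scale x_m = 47.70 → posterior scale = max = 48.70.
Posterior shape = 5.41 + 9 = 14.41.
The Pareto density is decreasing on [x_m, ∞), so the mode is x_m = 48.70.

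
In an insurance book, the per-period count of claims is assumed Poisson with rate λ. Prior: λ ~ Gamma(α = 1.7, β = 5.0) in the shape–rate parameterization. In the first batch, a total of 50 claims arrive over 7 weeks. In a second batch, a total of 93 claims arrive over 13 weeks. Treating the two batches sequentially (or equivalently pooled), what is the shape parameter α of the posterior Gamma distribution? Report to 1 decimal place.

With a Gamma(shape α, rate β) prior, the Poisson likelihood is conjugate: the posterior is Gamma(α + ΣXᵢ, β + n).
After batch 1: Gamma(α+S, β+n) = Gamma(1.7+50, 5.0+7) = Gamma(51.7, 12.0).
After batch 2: Gamma(α+S, β+n) = Gamma(51.7+93, 12.0+13) = Gamma(144.7, 25.0).
Posterior α = 144.7.

144.7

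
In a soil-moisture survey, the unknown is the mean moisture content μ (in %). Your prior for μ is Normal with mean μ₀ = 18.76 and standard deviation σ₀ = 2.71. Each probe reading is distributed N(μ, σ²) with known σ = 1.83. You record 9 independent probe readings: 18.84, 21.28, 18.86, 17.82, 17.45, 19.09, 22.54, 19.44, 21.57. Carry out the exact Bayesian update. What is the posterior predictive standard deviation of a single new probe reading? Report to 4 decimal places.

For Normal data with known variance σ², a Normal(μ₀, σ₀²) prior on μ is conjugate. Posterior precision = 1/σ₀² + n/σ²; posterior mean is the precision-weighted average of μ₀ and x̄.
σ₀² = 2.71² = 7.3441, σ² = 1.83² = 3.3489; σ² + n·σ₀² = 3.3489 + 9·7.3441 = 69.4458.
Posterior precision = 1/σ₀² + n/σ² = 1/7.3441 + 9/3.3489 = (σ² + n·σ₀²)/(σ₀²σ²) = 69.4458/(7.3441·3.3489); posterior variance σₙ² = σ₀²σ²/(σ² + n·σ₀²) = 7.3441·3.3489/69.4458 = 0.354156.
Predictive variance for one new observation = σₙ² + σ² = 7.3441·3.3489/69.4458 + 3.3489 = σ²·(σ₀² + 69.4458)/69.4458 = 3.3489·76.7899/69.4458 = 3.703056; SD = √(3.3489·76.7899/69.4458) = 1.9243.

1.9243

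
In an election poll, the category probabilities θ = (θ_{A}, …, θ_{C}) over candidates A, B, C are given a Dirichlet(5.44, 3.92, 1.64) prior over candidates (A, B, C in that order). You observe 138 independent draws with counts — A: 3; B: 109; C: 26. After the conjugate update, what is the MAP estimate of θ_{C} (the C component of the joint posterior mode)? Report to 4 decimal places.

The Dirichlet prior is conjugate to the Multinomial likelihood: each posterior αⱼ = prior αⱼ + observed count nⱼ.
Posterior concentration: (8.44, 112.92, 27.64), total = 149.00.
Joint mode component: (α_{C}−1)/(Σα−K) = 26.64/146.00 = 0.1825.

0.1825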